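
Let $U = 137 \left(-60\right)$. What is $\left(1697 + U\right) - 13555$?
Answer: $-20078$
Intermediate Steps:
$U = -8220$
$\left(1697 + U\right) - 13555 = \left(1697 - 8220\right) - 13555 = -6523 - 13555 = -20078$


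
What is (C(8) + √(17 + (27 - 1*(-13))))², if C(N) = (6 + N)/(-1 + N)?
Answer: (2 + √57)² ≈ 91.199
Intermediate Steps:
C(N) = (6 + N)/(-1 + N)
(C(8) + √(17 + (27 - 1*(-13))))² = ((6 + 8)/(-1 + 8) + √(17 + (27 - 1*(-13))))² = (14/7 + √(17 + (27 + 13)))² = ((⅐)*14 + √(17 + 40))² = (2 + √57)²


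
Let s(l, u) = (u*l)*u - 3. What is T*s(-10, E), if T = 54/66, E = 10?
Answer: -9027/11 ≈ -820.64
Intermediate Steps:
s(l, u) = -3 + l*u² (s(l, u) = (l*u)*u - 3 = l*u² - 3 = -3 + l*u²)
T = 9/11 (T = 54*(1/66) = 9/11 ≈ 0.81818)
T*s(-10, E) = 9*(-3 - 10*10²)/11 = 9*(-3 - 10*100)/11 = 9*(-3 - 1000)/11 = (9/11)*(-1003) = -9027/11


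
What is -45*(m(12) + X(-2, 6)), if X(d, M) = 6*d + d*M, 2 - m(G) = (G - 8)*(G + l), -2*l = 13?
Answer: 1980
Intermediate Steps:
l = -13/2 (l = -1/2*13 = -13/2 ≈ -6.5000)
m(G) = 2 - (-8 + G)*(-13/2 + G) (m(G) = 2 - (G - 8)*(G - 13/2) = 2 - (-8 + G)*(-13/2 + G))
X(d, M) = 6*d + M*d
-45*(m(12) + X(-2, 6)) = -45*((-50 - 1*12**2 + (29/2)*12) - 2*(6 + 6)) = -45*((-50 - 1*144 + 174) - 2*12) = -45*((-50 - 144 + 174) - 24) = -45*(-20 - 24) = -45*(-44) = 1980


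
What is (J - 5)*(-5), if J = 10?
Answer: -25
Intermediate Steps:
(J - 5)*(-5) = (10 - 5)*(-5) = 5*(-5) = -25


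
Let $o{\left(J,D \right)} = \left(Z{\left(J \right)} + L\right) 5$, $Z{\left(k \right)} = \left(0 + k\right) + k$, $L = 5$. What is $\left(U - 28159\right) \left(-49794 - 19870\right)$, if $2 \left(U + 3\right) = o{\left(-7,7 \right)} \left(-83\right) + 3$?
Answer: $1831675552$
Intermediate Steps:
$Z{\left(k \right)} = 2 k$ ($Z{\left(k \right)} = k + k = 2 k$)
$o{\left(J,D \right)} = 25 + 10 J$ ($o{\left(J,D \right)} = \left(2 J + 5\right) 5 = \left(5 + 2 J\right) 5 = 25 + 10 J$)
$U = 1866$ ($U = -3 + \frac{\left(25 + 10 \left(-7\right)\right) \left(-83\right) + 3}{2} = -3 + \frac{\left(25 - 70\right) \left(-83\right) + 3}{2} = -3 + \frac{\left(-45\right) \left(-83\right) + 3}{2} = -3 + \frac{3735 + 3}{2} = -3 + \frac{1}{2} \cdot 3738 = -3 + 1869 = 1866$)
$\left(U - 28159\right) \left(-49794 - 19870\right) = \left(1866 - 28159\right) \left(-49794 - 19870\right) = \left(-26293\right) \left(-69664\right) = 1831675552$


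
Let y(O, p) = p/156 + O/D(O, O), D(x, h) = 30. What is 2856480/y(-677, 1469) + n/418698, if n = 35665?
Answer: -3417148554415/15731082 ≈ -2.1722e+5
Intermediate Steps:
y(O, p) = O/30 + p/156 (y(O, p) = p/156 + O/30 = O/30 + p/156)
2856480/y(-677, 1469) + n/418698 = 2856480/((1/30)*(-677) + (1/156)*1469) + 35665/418698 = 2856480/(-677/30 + 113/12) + 35665*(1/418698) = 2856480/(-263/20) + 5095/59814 = 2856480*(-20/263) + 5095/59814 = -57129600/263 + 5095/59814 = -3417148554415/15731082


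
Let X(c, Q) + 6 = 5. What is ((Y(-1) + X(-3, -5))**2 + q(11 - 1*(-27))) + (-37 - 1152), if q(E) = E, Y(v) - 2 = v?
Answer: -1151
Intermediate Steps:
X(c, Q) = -1 (X(c, Q) = -6 + 5 = -1)
Y(v) = 2 + v
((Y(-1) + X(-3, -5))**2 + q(11 - 1*(-27))) + (-37 - 1152) = (((2 - 1) - 1)**2 + (11 - 1*(-27))) + (-37 - 1152) = ((1 - 1)**2 + (11 + 27)) - 1189 = (0**2 + 38) - 1189 = (0 + 38) - 1189 = 38 - 1189 = -1151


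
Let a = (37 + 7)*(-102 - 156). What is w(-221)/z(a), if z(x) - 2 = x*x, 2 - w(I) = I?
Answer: 223/128867906 ≈ 1.7305e-6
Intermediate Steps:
a = -11352 (a = 44*(-258) = -11352)
w(I) = 2 - I
z(x) = 2 + x**2 (z(x) = 2 + x*x = 2 + x**2)
w(-221)/z(a) = (2 - 1*(-221))/(2 + (-11352)**2) = (2 + 221)/(2 + 128867904) = 223/128867906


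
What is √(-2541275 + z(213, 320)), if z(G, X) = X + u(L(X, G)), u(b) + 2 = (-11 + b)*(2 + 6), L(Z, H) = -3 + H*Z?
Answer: I*√1995789 ≈ 1412.7*I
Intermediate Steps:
u(b) = -90 + 8*b (u(b) = -2 + (-11 + b)*(2 + 6) = -2 + (-11 + b)*8 = -2 + (-88 + 8*b) = -90 + 8*b)
z(G, X) = -114 + X + 8*G*X (z(G, X) = X + (-90 + 8*(-3 + G*X)) = X + (-90 + (-24 + 8*G*X)) = X + (-114 + 8*G*X) = -114 + X + 8*G*X)
√(-2541275 + z(213, 320)) = √(-2541275 + (-114 + 320 + 8*213*320)) = √(-2541275 + (-114 + 320 + 545280)) = √(-2541275 + 545486) = √(-1995789) = I*√1995789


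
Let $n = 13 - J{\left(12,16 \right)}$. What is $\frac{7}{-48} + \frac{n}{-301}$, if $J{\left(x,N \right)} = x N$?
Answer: $\frac{6485}{14448} \approx 0.44885$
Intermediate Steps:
$J{\left(x,N \right)} = N x$
$n = -179$ ($n = 13 - 16 \cdot 12 = 13 - 192 = -179$)
$\frac{7}{-48} + \frac{n}{-301} = \frac{7}{-48} - \frac{179}{-301} = 7 \left(- \frac{1}{48}\right) - - \frac{179}{301} = - \frac{7}{48} + \frac{179}{301} = \frac{6485}{14448}$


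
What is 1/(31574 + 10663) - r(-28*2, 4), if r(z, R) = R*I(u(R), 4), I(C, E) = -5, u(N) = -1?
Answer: 844741/42237 ≈ 20.000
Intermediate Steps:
r(z, R) = -5*R (r(z, R) = R*(-5) = -5*R)
1/(31574 + 10663) - r(-28*2, 4) = 1/(31574 + 10663) - (-5)*4 = 1/42237 - 1*(-20) = 1/42237 + 20 = 844741/42237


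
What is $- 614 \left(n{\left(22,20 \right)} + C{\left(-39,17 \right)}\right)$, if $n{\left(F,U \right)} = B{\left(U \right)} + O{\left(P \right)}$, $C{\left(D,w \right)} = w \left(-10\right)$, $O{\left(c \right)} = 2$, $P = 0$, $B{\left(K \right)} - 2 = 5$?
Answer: $98854$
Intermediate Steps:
$B{\left(K \right)} = 7$ ($B{\left(K \right)} = 2 + 5 = 7$)
$C{\left(D,w \right)} = - 10 w$
$n{\left(F,U \right)} = 9$ ($n{\left(F,U \right)} = 7 + 2 = 9$)
$- 614 \left(n{\left(22,20 \right)} + C{\left(-39,17 \right)}\right) = - 614 \left(9 - 170\right) = \left(-614\right) \left(-161\right) = 98854$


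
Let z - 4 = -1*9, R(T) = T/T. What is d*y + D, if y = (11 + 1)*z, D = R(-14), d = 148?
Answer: -8879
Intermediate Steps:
R(T) = 1
D = 1
z = -5 (z = 4 - 1*9 = 4 - 9 = -5)
y = -60 (y = (11 + 1)*(-5) = 12*(-5) = -60)
d*y + D = 148*(-60) + 1 = -8880 + 1 = -8879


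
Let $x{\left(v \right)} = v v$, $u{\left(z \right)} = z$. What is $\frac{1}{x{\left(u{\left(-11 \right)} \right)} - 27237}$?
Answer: $- \frac{1}{27116} \approx -3.6879 \cdot 10^{-5}$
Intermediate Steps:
$x{\left(v \right)} = v^{2}$
$\frac{1}{x{\left(u{\left(-11 \right)} \right)} - 27237} = \frac{1}{\left(-11\right)^{2} - 27237} = \frac{1}{121 - 27237} = \frac{1}{-27116} = - \frac{1}{27116}$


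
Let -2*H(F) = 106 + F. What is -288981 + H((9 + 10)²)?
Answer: -578429/2 ≈ -2.8921e+5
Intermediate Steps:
H(F) = -53 - F/2 (H(F) = -(106 + F)/2 = -53 - F/2)
-288981 + H((9 + 10)²) = -288981 + (-53 - (9 + 10)²/2) = -288981 + (-53 - ½*19²) = -288981 + (-53 - ½*361) = -288981 + (-53 - 361/2) = -288981 - 467/2 = -578429/2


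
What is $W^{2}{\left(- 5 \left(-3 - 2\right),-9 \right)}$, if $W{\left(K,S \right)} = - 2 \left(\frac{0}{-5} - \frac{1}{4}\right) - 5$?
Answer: $\frac{81}{4} \approx 20.25$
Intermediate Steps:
$W{\left(K,S \right)} = - \frac{9}{2}$ ($W{\left(K,S \right)} = - 2 \left(0 \left(- \frac{1}{5}\right) - \frac{1}{4}\right) - 5 = - 2 \left(0 - \frac{1}{4}\right) - 5 = \left(-2\right) \left(- \frac{1}{4}\right) - 5 = \frac{1}{2} - 5 = - \frac{9}{2}$)
$W^{2}{\left(- 5 \left(-3 - 2\right),-9 \right)} = \left(- \frac{9}{2}\right)^{2} = \frac{81}{4}$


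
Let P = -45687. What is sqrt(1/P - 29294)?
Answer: I*sqrt(61145423925573)/45687 ≈ 171.15*I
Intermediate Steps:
sqrt(1/P - 29294) = sqrt(1/(-45687) - 29294) = sqrt(-1/45687 - 29294) = sqrt(-1338354979/45687) = I*sqrt(61145423925573)/45687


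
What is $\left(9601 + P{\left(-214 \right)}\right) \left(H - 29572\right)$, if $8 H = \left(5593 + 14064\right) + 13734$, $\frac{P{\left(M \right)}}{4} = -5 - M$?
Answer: $- \frac{2120641845}{8} \approx -2.6508 \cdot 10^{8}$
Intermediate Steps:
$P{\left(M \right)} = -20 - 4 M$ ($P{\left(M \right)} = 4 \left(-5 - M\right) = -20 - 4 M$)
$H = \frac{33391}{8}$ ($H = \frac{\left(5593 + 14064\right) + 13734}{8} = \frac{19657 + 13734}{8} = \frac{1}{8} \cdot 33391 = \frac{33391}{8} \approx 4173.9$)
$\left(9601 + P{\left(-214 \right)}\right) \left(H - 29572\right) = \left(9601 - -836\right) \left(\frac{33391}{8} - 29572\right) = \left(9601 + \left(-20 + 856\right)\right) \left(- \frac{203185}{8}\right) = \left(9601 + 836\right) \left(- \frac{203185}{8}\right) = 10437 \left(- \frac{203185}{8}\right) = - \frac{2120641845}{8}$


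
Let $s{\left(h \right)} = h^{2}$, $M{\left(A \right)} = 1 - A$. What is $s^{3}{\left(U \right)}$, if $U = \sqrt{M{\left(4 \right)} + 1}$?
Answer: $-8$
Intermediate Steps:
$U = i \sqrt{2}$ ($U = \sqrt{\left(1 - 4\right) + 1} = \sqrt{-3 + 1} = \sqrt{-2} = i \sqrt{2} \approx 1.4142 i$)
$s^{3}{\left(U \right)} = \left(\left(i \sqrt{2}\right)^{2}\right)^{3} = \left(-2\right)^{3} = -8$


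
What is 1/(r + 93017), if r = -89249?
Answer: 1/3768 ≈ 0.00026539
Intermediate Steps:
1/(r + 93017) = 1/(-89249 + 93017) = 1/3768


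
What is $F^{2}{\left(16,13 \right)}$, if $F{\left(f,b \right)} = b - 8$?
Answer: $25$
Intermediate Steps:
$F{\left(f,b \right)} = -8 + b$
$F^{2}{\left(16,13 \right)} = \left(-8 + 13\right)^{2} = 5^{2} = 25$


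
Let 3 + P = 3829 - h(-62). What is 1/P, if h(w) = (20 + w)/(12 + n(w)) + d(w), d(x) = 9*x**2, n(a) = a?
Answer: -25/769271 ≈ -3.2498e-5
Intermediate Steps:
h(w) = 9*w**2 + (20 + w)/(12 + w) (h(w) = (20 + w)/(12 + w) + 9*w**2 = 9*w**2 + (20 + w)/(12 + w))
P = -769271/25 (P = -3 + (3829 - (20 - 62 + 9*(-62)**3 + 108*(-62)**2)/(12 - 62)) = -3 + (3829 - (20 - 62 + 9*(-238328) + 108*3844)/(-50)) = -3 + (3829 - (-1)*(20 - 62 - 2144952 + 415152)/50) = -3 + (3829 - (-1)*(-1729842)/50) = -3 + (3829 - 1*864921/25) = -3 + (3829 - 864921/25) = -3 - 769196/25 = -769271/25 ≈ -30771.)
1/P = 1/(-769271/25) = -25/769271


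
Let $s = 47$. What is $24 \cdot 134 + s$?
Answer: $3263$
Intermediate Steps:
$24 \cdot 134 + s = 24 \cdot 134 + 47 = 3216 + 47 = 3263$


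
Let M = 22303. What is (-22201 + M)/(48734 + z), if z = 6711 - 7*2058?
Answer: 102/41039 ≈ 0.0024854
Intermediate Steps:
z = -7695 (z = 6711 - 1*14406 = 6711 - 14406 = -7695)
(-22201 + M)/(48734 + z) = (-22201 + 22303)/(48734 - 7695) = 102/41039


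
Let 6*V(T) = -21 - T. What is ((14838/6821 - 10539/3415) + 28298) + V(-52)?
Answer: 3955588099091/139762290 ≈ 28302.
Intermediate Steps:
V(T) = -7/2 - T/6 (V(T) = (-21 - T)/6 = -7/2 - T/6)
((14838/6821 - 10539/3415) + 28298) + V(-52) = ((14838/6821 - 10539/3415) + 28298) + (-7/2 - ⅙*(-52)) = ((14838*(1/6821) - 10539*1/3415) + 28298) + (-7/2 + 26/3) = ((14838/6821 - 10539/3415) + 28298) + 31/6 = (-21214749/23293715 + 28298) + 31/6 = 659144332321/23293715 + 31/6 = 3955588099091/139762290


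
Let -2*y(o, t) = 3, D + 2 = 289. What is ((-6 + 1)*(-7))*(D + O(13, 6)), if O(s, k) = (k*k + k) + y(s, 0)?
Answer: 22925/2 ≈ 11463.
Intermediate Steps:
D = 287 (D = -2 + 289 = 287)
y(o, t) = -3/2 (y(o, t) = -½*3 = -3/2)
O(s, k) = -3/2 + k + k² (O(s, k) = (k*k + k) - 3/2 = (k² + k) - 3/2 = (k + k²) - 3/2 = -3/2 + k + k²)
((-6 + 1)*(-7))*(D + O(13, 6)) = ((-6 + 1)*(-7))*(287 + (-3/2 + 6 + 6²)) = (-5*(-7))*(287 + (-3/2 + 6 + 36)) = 35*(287 + 81/2) = 35*(655/2) = 22925/2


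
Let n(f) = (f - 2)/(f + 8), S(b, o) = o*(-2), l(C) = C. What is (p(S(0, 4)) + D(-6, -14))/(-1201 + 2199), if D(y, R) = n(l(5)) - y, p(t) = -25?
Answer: -122/6487 ≈ -0.018807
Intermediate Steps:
S(b, o) = -2*o
n(f) = (-2 + f)/(8 + f)
D(y, R) = 3/13 - y (D(y, R) = (-2 + 5)/(8 + 5) - y = 3/13 - y)
(p(S(0, 4)) + D(-6, -14))/(-1201 + 2199) = (-25 + (3/13 - 1*(-6)))/(-1201 + 2199) = (-25 + (3/13 + 6))/998 = (-25 + 81/13)*(1/998) = -244/13*1/998 = -122/6487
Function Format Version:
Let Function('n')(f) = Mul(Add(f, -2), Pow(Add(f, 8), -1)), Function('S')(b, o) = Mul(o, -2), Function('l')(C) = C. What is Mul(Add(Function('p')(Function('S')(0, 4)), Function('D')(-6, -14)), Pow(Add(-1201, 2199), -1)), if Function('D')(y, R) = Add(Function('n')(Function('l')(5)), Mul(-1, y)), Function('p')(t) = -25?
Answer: Rational(-122, 6487) ≈ -0.018807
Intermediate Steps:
Function('S')(b, o) = Mul(-2, o)
Function('n')(f) = Mul(Pow(Add(8, f), -1), Add(-2, f)) (Function('n')(f) = Mul(Add(-2, f), Pow(Add(8, f), -1)) = Mul(Pow(Add(8, f), -1), Add(-2, f)))
Function('D')(y, R) = Add(Rational(3, 13), Mul(-1, y)) (Function('D')(y, R) = Add(Mul(Pow(Add(8, 5), -1), Add(-2, 5)), Mul(-1, y)) = Add(Mul(Pow(13, -1), 3), Mul(-1, y)) = Add(Mul(Rational(1, 13), 3), Mul(-1, y)) = Add(Rational(3, 13), Mul(-1, y)))
Mul(Add(Function('p')(Function('S')(0, 4)), Function('D')(-6, -14)), Pow(Add(-1201, 2199), -1)) = Mul(Add(-25, Add(Rational(3, 13), Mul(-1, -6))), Pow(Add(-1201, 2199), -1)) = Mul(Add(-25, Add(Rational(3, 13), 6)), Pow(998, -1)) = Mul(Add(-25, Rational(81, 13)), Rational(1, 998)) = Mul(Rational(-244, 13), Rational(1, 998)) = Rational(-122, 6487)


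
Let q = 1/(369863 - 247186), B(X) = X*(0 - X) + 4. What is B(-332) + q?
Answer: -13521458939/122677 ≈ -1.1022e+5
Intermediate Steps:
B(X) = 4 - X² (B(X) = X*(-X) + 4 = -X² + 4 = 4 - X²)
q = 1/122677 ≈ 8.1515e-6
B(-332) + q = (4 - 1*(-332)²) + 1/122677 = (4 - 1*110224) + 1/122677 = (4 - 110224) + 1/122677 = -110220 + 1/122677 = -13521458939/122677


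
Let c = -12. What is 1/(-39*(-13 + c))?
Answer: 1/975 ≈ 0.0010256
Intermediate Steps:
1/(-39*(-13 + c)) = 1/(-39*(-13 - 12)) = 1/(-39*(-25)) = 1/975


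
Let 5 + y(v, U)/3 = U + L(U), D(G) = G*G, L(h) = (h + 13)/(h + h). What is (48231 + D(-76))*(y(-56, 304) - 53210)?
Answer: -1717711699471/608 ≈ -2.8252e+9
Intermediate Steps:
L(h) = (13 + h)/(2*h) (L(h) = (13 + h)/((2*h)) = (13 + h)*(1/(2*h)) = (13 + h)/(2*h))
D(G) = G²
y(v, U) = -15 + 3*U + 3*(13 + U)/(2*U) (y(v, U) = -15 + 3*(U + (13 + U)/(2*U)) = -15 + (3*U + 3*(13 + U)/(2*U)) = -15 + 3*U + 3*(13 + U)/(2*U))
(48231 + D(-76))*(y(-56, 304) - 53210) = (48231 + (-76)²)*((-27/2 + 3*304 + (39/2)/304) - 53210) = (48231 + 5776)*((-27/2 + 912 + (39/2)*(1/304)) - 53210) = 54007*((-27/2 + 912 + 39/608) - 53210) = 54007*(546327/608 - 53210) = 54007*(-31805353/608) = -1717711699471/608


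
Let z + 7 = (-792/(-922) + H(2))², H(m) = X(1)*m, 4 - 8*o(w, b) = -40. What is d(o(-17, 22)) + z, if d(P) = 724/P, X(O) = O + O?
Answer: 346559891/2337731 ≈ 148.25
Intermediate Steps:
X(O) = 2*O
o(w, b) = 11/2 (o(w, b) = ½ - ⅛*(-40) = ½ + 5 = 11/2)
H(m) = 2*m (H(m) = (2*1)*m = 2*m)
z = 3529953/212521 (z = -7 + (-792/(-922) + 2*2)² = -7 + (-792*(-1/922) + 4)² = -7 + (396/461 + 4)² = -7 + (2240/461)² = -7 + 5017600/212521 = 3529953/212521 ≈ 16.610)
d(o(-17, 22)) + z = 724/(11/2) + 3529953/212521 = 724*(2/11) + 3529953/212521 = 1448/11 + 3529953/212521 = 346559891/2337731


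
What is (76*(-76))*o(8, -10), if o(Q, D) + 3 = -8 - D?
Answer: 5776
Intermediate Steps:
o(Q, D) = -11 - D (o(Q, D) = -3 + (-8 - D) = -11 - D)
(76*(-76))*o(8, -10) = (76*(-76))*(-11 - 1*(-10)) = -5776*(-11 + 10) = -5776*(-1) = 5776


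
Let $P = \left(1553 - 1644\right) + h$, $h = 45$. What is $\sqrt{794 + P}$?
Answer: $2 \sqrt{187} \approx 27.35$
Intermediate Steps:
$P = -46$ ($P = \left(1553 - 1644\right) + 45 = -91 + 45 = -46$)
$\sqrt{794 + P} = \sqrt{794 - 46} = \sqrt{748} = 2 \sqrt{187}$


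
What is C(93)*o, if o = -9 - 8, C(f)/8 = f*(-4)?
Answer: 50592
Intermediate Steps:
C(f) = -32*f (C(f) = 8*(f*(-4)) = 8*(-4*f) = -32*f)
o = -17
C(93)*o = -32*93*(-17) = -2976*(-17) = 50592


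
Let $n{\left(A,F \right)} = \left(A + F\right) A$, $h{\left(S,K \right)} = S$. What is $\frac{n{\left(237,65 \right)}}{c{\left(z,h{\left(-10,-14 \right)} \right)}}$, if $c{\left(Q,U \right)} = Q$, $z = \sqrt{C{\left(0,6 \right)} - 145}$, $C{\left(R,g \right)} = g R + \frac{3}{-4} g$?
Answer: $- \frac{71574 i \sqrt{598}}{299} \approx - 5853.8 i$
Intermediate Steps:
$C{\left(R,g \right)} = - \frac{3 g}{4} + R g$ ($C{\left(R,g \right)} = R g + 3 \left(- \frac{1}{4}\right) g = R g - \frac{3 g}{4} = - \frac{3 g}{4} + R g$)
$z = \frac{i \sqrt{598}}{2}$ ($z = \sqrt{\frac{1}{4} \cdot 6 \left(-3 + 4 \cdot 0\right) - 145} = \sqrt{\frac{1}{4} \cdot 6 \left(-3 + 0\right) - 145} = \sqrt{\frac{1}{4} \cdot 6 \left(-3\right) - 145} = \sqrt{- \frac{9}{2} - 145} = \sqrt{- \frac{299}{2}} = \frac{i \sqrt{598}}{2} \approx 12.227 i$)
$n{\left(A,F \right)} = A \left(A + F\right)$
$\frac{n{\left(237,65 \right)}}{c{\left(z,h{\left(-10,-14 \right)} \right)}} = \frac{237 \left(237 + 65\right)}{\frac{1}{2} i \sqrt{598}} = 237 \cdot 302 \left(- \frac{i \sqrt{598}}{299}\right) = 71574 \left(- \frac{i \sqrt{598}}{299}\right) = - \frac{71574 i \sqrt{598}}{299}$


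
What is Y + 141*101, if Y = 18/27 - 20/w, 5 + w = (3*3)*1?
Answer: 42710/3 ≈ 14237.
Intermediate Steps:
w = 4 (w = -5 + (3*3)*1 = -5 + 9*1 = -5 + 9 = 4)
Y = -13/3 (Y = 18/27 - 20/4 = 18*(1/27) - 20*¼ = ⅔ - 5 = -13/3 ≈ -4.3333)
Y + 141*101 = -13/3 + 141*101 = -13/3 + 14241 = 42710/3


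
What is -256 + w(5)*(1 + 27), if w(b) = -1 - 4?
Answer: -396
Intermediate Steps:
w(b) = -5
-256 + w(5)*(1 + 27) = -256 - 5*(1 + 27) = -256 - 5*28 = -256 - 140 = -396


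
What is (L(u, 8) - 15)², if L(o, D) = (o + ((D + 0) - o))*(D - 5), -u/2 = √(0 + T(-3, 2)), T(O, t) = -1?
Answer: 81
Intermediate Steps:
u = -2*I (u = -2*√(0 - 1) = -2*I ≈ -2.0*I)
L(o, D) = D*(-5 + D) (L(o, D) = (o + (D - o))*(-5 + D) = D*(-5 + D))
(L(u, 8) - 15)² = (8*(-5 + 8) - 15)² = (8*3 - 15)² = (24 - 15)² = 9² = 81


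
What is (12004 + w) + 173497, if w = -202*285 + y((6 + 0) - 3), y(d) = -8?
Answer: 127923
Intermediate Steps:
w = -57578 (w = -202*285 - 8 = -57570 - 8 = -57578)
(12004 + w) + 173497 = (12004 - 57578) + 173497 = -45574 + 173497 = 127923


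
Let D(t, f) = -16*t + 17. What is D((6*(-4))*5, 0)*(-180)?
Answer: -348660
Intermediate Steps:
D(t, f) = 17 - 16*t
D((6*(-4))*5, 0)*(-180) = (17 - 16*6*(-4)*5)*(-180) = (17 - (-384)*5)*(-180) = (17 - 16*(-120))*(-180) = (17 + 1920)*(-180) = 1937*(-180) = -348660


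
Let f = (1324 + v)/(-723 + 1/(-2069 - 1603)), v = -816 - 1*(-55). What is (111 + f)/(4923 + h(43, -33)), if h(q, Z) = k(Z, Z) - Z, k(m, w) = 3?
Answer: 97540597/4388478621 ≈ 0.022227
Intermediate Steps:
v = -761 (v = -816 + 55 = -761)
f = -2067336/2654857 (f = (1324 - 761)/(-723 + 1/(-2069 - 1603)) = 563/(-723 + 1/(-3672)) = 563/(-723 - 1/3672) = 563/(-2654857/3672) = 563*(-3672/2654857) = -2067336/2654857 ≈ -0.77870)
h(q, Z) = 3 - Z
(111 + f)/(4923 + h(43, -33)) = (111 - 2067336/2654857)/(4923 + (3 - 1*(-33))) = 292621791/(2654857*(4923 + (3 + 33))) = 292621791/(2654857*(4923 + 36)) = (292621791/2654857)/4959 = (292621791/2654857)*(1/4959) = 97540597/4388478621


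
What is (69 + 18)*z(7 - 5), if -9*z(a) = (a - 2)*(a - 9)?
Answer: 0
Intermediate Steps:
z(a) = -(-9 + a)*(-2 + a)/9 (z(a) = -(a - 2)*(a - 9)/9 = -(-2 + a)*(-9 + a)/9 = -(-9 + a)*(-2 + a)/9)
(69 + 18)*z(7 - 5) = (69 + 18)*(-2 - (7 - 5)²/9 + 11*(7 - 5)/9) = 87*(-2 - ⅑*2² + (11/9)*2) = 87*(-2 - ⅑*4 + 22/9) = 87*(-2 - 4/9 + 22/9) = 87*0 = 0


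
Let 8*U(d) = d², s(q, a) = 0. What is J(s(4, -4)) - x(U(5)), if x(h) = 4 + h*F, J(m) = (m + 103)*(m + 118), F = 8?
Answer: 12125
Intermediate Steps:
J(m) = (103 + m)*(118 + m)
U(d) = d²/8
x(h) = 4 + 8*h (x(h) = 4 + h*8 = 4 + 8*h)
J(s(4, -4)) - x(U(5)) = (12154 + 0² + 221*0) - (4 + 8*((⅛)*5²)) = (12154 + 0 + 0) - (4 + 8*((⅛)*25)) = 12154 - (4 + 8*(25/8)) = 12154 - (4 + 25) = 12154 - 1*29 = 12154 - 29 = 12125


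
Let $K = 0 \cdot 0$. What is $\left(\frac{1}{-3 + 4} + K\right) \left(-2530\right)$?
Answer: $-2530$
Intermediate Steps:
$K = 0$
$\left(\frac{1}{-3 + 4} + K\right) \left(-2530\right) = \left(\frac{1}{-3 + 4} + 0\right) \left(-2530\right) = \left(1^{-1} + 0\right) \left(-2530\right) = \left(1 + 0\right) \left(-2530\right) = 1 \left(-2530\right) = -2530$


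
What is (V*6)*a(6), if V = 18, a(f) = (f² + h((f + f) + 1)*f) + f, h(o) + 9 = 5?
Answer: 1944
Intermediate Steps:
h(o) = -4 (h(o) = -9 + 5 = -4)
a(f) = f² - 3*f (a(f) = (f² - 4*f) + f = f² - 3*f)
(V*6)*a(6) = (18*6)*(6*(-3 + 6)) = 108*(6*3) = 108*18 = 1944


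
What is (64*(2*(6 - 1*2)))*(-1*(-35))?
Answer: 17920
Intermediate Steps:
(64*(2*(6 - 1*2)))*(-1*(-35)) = (64*(2*(6 - 2)))*35 = (64*(2*4))*35 = (64*8)*35 = 512*35 = 17920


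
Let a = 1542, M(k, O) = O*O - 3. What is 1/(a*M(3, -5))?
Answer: 1/33924 ≈ 2.9478e-5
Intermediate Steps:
M(k, O) = -3 + O² (M(k, O) = O² - 3 = -3 + O²)
1/(a*M(3, -5)) = 1/(1542*(-3 + (-5)²)) = 1/(1542*(-3 + 25)) = 1/(1542*22) = 1/33924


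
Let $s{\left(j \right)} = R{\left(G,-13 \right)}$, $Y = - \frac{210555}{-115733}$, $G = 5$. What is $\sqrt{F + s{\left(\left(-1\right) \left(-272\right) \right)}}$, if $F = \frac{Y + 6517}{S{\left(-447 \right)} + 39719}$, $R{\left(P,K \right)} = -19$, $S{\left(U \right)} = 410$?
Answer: $\frac{i \sqrt{406308205685484263319}}{4644249557} \approx 4.3402 i$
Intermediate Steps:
$Y = \frac{210555}{115733}$ ($Y = \left(-210555\right) \left(- \frac{1}{115733}\right) = \frac{210555}{115733} \approx 1.8193$)
$s{\left(j \right)} = -19$
$F = \frac{754442516}{4644249557}$ ($F = \frac{\frac{210555}{115733} + 6517}{410 + 39719} = \frac{754442516}{115733 \cdot 40129} = \frac{754442516}{115733} \cdot \frac{1}{40129} = \frac{754442516}{4644249557} \approx 0.16245$)
$\sqrt{F + s{\left(\left(-1\right) \left(-272\right) \right)}} = \sqrt{\frac{754442516}{4644249557} - 19} = \sqrt{- \frac{87486299067}{4644249557}} = \frac{i \sqrt{406308205685484263319}}{4644249557}$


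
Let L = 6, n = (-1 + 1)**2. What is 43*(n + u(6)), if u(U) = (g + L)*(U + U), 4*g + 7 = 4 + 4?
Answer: 3225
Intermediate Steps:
n = 0 (n = 0**2 = 0)
g = 1/4 (g = -7/4 + (4 + 4)/4 = -7/4 + (1/4)*8 = -7/4 + 2 = 1/4 ≈ 0.25000)
u(U) = 25*U/2 (u(U) = (1/4 + 6)*(U + U) = 25*(2*U)/4 = 25*U/2)
43*(n + u(6)) = 43*(0 + (25/2)*6) = 43*(0 + 75) = 43*75 = 3225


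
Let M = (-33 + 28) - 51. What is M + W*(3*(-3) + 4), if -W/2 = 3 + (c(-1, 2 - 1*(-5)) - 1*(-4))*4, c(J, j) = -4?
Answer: -26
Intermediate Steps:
M = -56 (M = -5 - 51 = -56)
W = -6 (W = -2*(3 + (-4 - 1*(-4))*4) = -2*(3 + (-4 + 4)*4) = -2*(3 + 0*4) = -2*(3 + 0) = -2*3 = -6)
M + W*(3*(-3) + 4) = -56 - 6*(3*(-3) + 4) = -56 - 6*(-9 + 4) = -56 - 6*(-5) = -56 + 30 = -26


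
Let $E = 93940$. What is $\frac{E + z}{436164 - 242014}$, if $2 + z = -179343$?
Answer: $- \frac{17081}{38830} \approx -0.43989$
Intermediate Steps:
$z = -179345$ ($z = -2 - 179343 = -179345$)
$\frac{E + z}{436164 - 242014} = \frac{93940 - 179345}{436164 - 242014} = - \frac{85405}{194150} = \left(-85405\right) \frac{1}{194150} = - \frac{17081}{38830}$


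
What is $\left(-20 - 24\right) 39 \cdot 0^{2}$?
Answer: $0$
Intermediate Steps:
$\left(-20 - 24\right) 39 \cdot 0^{2} = \left(-20 - 24\right) 39 \cdot 0 = \left(-44\right) 39 \cdot 0 = \left(-1716\right) 0 = 0$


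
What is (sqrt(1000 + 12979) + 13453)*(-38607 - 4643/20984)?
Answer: -10898731773743/20984 - 810133931*sqrt(13979)/20984 ≈ -5.2395e+8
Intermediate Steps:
(sqrt(1000 + 12979) + 13453)*(-38607 - 4643/20984) = (sqrt(13979) + 13453)*(-38607 - 4643*1/20984) = (13453 + sqrt(13979))*(-38607 - 4643/20984) = (13453 + sqrt(13979))*(-810133931/20984) = -10898731773743/20984 - 810133931*sqrt(13979)/20984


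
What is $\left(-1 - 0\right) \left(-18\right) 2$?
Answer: $36$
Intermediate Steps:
$\left(-1 - 0\right) \left(-18\right) 2 = \left(-1 + 0\right) \left(-18\right) 2 = \left(-1\right) \left(-18\right) 2 = 18 \cdot 2 = 36$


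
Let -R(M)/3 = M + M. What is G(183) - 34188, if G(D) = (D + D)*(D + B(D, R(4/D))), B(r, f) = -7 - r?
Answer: -36750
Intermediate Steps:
R(M) = -6*M (R(M) = -3*(M + M) = -6*M)
G(D) = -14*D (G(D) = (D + D)*(D + (-7 - D)) = (2*D)*(-7) = -14*D)
G(183) - 34188 = -14*183 - 34188 = -2562 - 34188 = -36750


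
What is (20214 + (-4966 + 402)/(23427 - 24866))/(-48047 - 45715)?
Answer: -14546255/67461759 ≈ -0.21562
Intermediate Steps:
(20214 + (-4966 + 402)/(23427 - 24866))/(-48047 - 45715) = (20214 - 4564/(-1439))/(-93762) = (20214 - 4564*(-1/1439))*(-1/93762) = (20214 + 4564/1439)*(-1/93762) = (29092510/1439)*(-1/93762) = -14546255/67461759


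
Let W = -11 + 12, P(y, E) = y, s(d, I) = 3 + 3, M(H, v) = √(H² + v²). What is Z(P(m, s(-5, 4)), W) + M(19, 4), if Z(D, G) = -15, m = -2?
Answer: -15 + √377 ≈ 4.4165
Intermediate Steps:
s(d, I) = 6
W = 1
Z(P(m, s(-5, 4)), W) + M(19, 4) = -15 + √(19² + 4²) = -15 + √(361 + 16) = -15 + √377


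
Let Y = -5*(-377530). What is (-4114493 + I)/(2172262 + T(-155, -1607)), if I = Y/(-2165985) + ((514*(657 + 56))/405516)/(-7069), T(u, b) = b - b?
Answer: -851562612766948148693/449585577728356330476 ≈ -1.8941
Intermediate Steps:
Y = 1887650
T(u, b) = 0
I = -180397244115179/206966552712498 (I = 1887650/(-2165985) + ((514*(657 + 56))/405516)/(-7069) = 1887650*(-1/2165985) + ((514*713)*(1/405516))*(-1/7069) = -377530/433197 + (366482*(1/405516))*(-1/7069) = -377530/433197 + (183241/202758)*(-1/7069) = -377530/433197 - 183241/1433296302 = -180397244115179/206966552712498 ≈ -0.87162)
(-4114493 + I)/(2172262 + T(-155, -1607)) = (-4114493 - 180397244115179/206966552712498)/(2172262 + 0) = -851562612766948148693/206966552712498/2172262 = -851562612766948148693/206966552712498*1/2172262 = -851562612766948148693/449585577728356330476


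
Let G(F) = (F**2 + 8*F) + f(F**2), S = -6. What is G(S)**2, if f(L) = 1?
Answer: 121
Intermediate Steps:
G(F) = 1 + F**2 + 8*F (G(F) = (F**2 + 8*F) + 1 = 1 + F**2 + 8*F)
G(S)**2 = (1 + (-6)**2 + 8*(-6))**2 = (1 + 36 - 48)**2 = (-11)**2 = 121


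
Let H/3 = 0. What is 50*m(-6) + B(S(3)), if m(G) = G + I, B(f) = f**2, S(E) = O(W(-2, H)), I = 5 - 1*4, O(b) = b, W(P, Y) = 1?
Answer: -249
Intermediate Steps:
H = 0 (H = 3*0 = 0)
I = 1 (I = 5 - 4 = 1)
S(E) = 1
m(G) = 1 + G (m(G) = G + 1 = 1 + G)
50*m(-6) + B(S(3)) = 50*(1 - 6) + 1**2 = 50*(-5) + 1 = -250 + 1 = -249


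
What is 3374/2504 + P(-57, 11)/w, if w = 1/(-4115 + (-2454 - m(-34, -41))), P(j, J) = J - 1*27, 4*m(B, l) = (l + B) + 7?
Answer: 131251351/1252 ≈ 1.0483e+5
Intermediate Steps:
m(B, l) = 7/4 + B/4 + l/4 (m(B, l) = ((l + B) + 7)/4 = ((B + l) + 7)/4 = (7 + B + l)/4 = 7/4 + B/4 + l/4)
P(j, J) = -27 + J (P(j, J) = J - 27 = -27 + J)
w = -1/6552 (w = 1/(-4115 + (-2454 - (7/4 + (¼)*(-34) + (¼)*(-41)))) = 1/(-4115 + (-2454 - (7/4 - 17/2 - 41/4))) = 1/(-4115 + (-2454 - 1*(-17))) = 1/(-4115 + (-2454 + 17)) = 1/(-4115 - 2437) = 1/(-6552) = -1/6552 ≈ -0.00015263)
3374/2504 + P(-57, 11)/w = 3374/2504 + (-27 + 11)/(-1/6552) = 3374*(1/2504) - 16*(-6552) = 1687/1252 + 104832 = 131251351/1252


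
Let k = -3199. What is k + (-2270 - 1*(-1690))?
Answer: -3779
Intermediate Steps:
k + (-2270 - 1*(-1690)) = -3199 + (-2270 - 1*(-1690)) = -3199 + (-2270 + 1690) = -3199 - 580 = -3779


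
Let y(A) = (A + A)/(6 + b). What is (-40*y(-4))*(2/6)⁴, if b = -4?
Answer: 160/81 ≈ 1.9753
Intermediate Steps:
y(A) = A (y(A) = (A + A)/(6 - 4) = (2*A)/2 = (2*A)*(½) = A)
(-40*y(-4))*(2/6)⁴ = (-40*(-4))*(2/6)⁴ = 160*(2*(⅙))⁴ = 160*(⅓)⁴ = 160*(1/81) = 160/81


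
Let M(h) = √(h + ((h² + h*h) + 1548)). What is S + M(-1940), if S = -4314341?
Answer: -4314341 + 6*√209078 ≈ -4.3116e+6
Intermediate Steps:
M(h) = √(1548 + h + 2*h²) (M(h) = √(h + ((h² + h²) + 1548)) = √(h + (2*h² + 1548)) = √(h + (1548 + 2*h²)) = √(1548 + h + 2*h²))
S + M(-1940) = -4314341 + √(1548 - 1940 + 2*(-1940)²) = -4314341 + √(1548 - 1940 + 2*3763600) = -4314341 + √(1548 - 1940 + 7527200) = -4314341 + √7526808 = -4314341 + 6*√209078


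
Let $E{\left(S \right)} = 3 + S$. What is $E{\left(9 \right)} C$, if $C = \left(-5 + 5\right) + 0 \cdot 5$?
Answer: $0$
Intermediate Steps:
$C = 0$ ($C = 0 + 0 = 0$)
$E{\left(9 \right)} C = \left(3 + 9\right) 0 = 12 \cdot 0 = 0$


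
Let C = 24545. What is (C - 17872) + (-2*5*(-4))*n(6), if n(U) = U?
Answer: 6913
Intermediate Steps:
(C - 17872) + (-2*5*(-4))*n(6) = (24545 - 17872) + (-2*5*(-4))*6 = 6673 - 10*(-4)*6 = 6673 + 40*6 = 6673 + 240 = 6913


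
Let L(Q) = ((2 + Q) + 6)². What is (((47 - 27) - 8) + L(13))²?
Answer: 205209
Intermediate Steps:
L(Q) = (8 + Q)²
(((47 - 27) - 8) + L(13))² = (((47 - 27) - 8) + (8 + 13)²)² = ((20 - 8) + 21²)² = (12 + 441)² = 453² = 205209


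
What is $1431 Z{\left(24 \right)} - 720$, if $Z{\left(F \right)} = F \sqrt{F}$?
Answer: $-720 + 68688 \sqrt{6} \approx 1.6753 \cdot 10^{5}$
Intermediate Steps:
$Z{\left(F \right)} = F^{\frac{3}{2}}$
$1431 Z{\left(24 \right)} - 720 = 1431 \cdot 24^{\frac{3}{2}} - 720 = 1431 \cdot 48 \sqrt{6} - 720 = 68688 \sqrt{6} - 720 = -720 + 68688 \sqrt{6}$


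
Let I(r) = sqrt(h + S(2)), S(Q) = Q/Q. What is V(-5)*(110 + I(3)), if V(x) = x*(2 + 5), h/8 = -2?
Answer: -3850 - 35*I*sqrt(15) ≈ -3850.0 - 135.55*I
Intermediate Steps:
h = -16 (h = 8*(-2) = -16)
V(x) = 7*x (V(x) = x*7 = 7*x)
S(Q) = 1
I(r) = I*sqrt(15) (I(r) = sqrt(-16 + 1) = sqrt(-15) = I*sqrt(15))
V(-5)*(110 + I(3)) = (7*(-5))*(110 + I*sqrt(15)) = -35*(110 + I*sqrt(15)) = -3850 - 35*I*sqrt(15)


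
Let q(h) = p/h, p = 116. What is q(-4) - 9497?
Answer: -9526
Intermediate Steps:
q(h) = 116/h
q(-4) - 9497 = 116/(-4) - 9497 = 116*(-1/4) - 9497 = -29 - 9497 = -9526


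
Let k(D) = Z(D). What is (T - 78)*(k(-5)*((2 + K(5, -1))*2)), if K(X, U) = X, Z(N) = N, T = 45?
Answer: 2310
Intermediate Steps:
k(D) = D
(T - 78)*(k(-5)*((2 + K(5, -1))*2)) = (45 - 78)*(-5*(2 + 5)*2) = -(-165)*7*2 = -(-165)*14 = -33*(-70) = 2310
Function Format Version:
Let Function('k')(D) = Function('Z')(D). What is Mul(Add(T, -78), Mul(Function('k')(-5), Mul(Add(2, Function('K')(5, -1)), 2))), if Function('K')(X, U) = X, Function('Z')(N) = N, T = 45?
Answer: 2310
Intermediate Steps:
Function('k')(D) = D
Mul(Add(T, -78), Mul(Function('k')(-5), Mul(Add(2, Function('K')(5, -1)), 2))) = Mul(Add(45, -78), Mul(-5, Mul(Add(2, 5), 2))) = Mul(-33, Mul(-5, Mul(7, 2))) = Mul(-33, Mul(-5, 14)) = Mul(-33, -70) = 2310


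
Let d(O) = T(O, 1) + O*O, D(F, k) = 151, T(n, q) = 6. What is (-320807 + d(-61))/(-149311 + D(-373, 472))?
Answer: 7927/3729 ≈ 2.1258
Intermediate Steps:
d(O) = 6 + O**2 (d(O) = 6 + O*O = 6 + O**2)
(-320807 + d(-61))/(-149311 + D(-373, 472)) = (-320807 + (6 + (-61)**2))/(-149311 + 151) = (-320807 + (6 + 3721))/(-149160) = (-320807 + 3727)*(-1/149160) = -317080*(-1/149160) = 7927/3729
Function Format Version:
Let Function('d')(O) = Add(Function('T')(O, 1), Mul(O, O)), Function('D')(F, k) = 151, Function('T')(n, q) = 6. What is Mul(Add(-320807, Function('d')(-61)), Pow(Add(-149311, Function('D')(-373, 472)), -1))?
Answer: Rational(7927, 3729) ≈ 2.1258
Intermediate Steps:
Function('d')(O) = Add(6, Pow(O, 2)) (Function('d')(O) = Add(6, Mul(O, O)) = Add(6, Pow(O, 2)))
Mul(Add(-320807, Function('d')(-61)), Pow(Add(-149311, Function('D')(-373, 472)), -1)) = Mul(Add(-320807, Add(6, Pow(-61, 2))), Pow(Add(-149311, 151), -1)) = Mul(Add(-320807, Add(6, 3721)), Pow(-149160, -1)) = Mul(Add(-320807, 3727), Rational(-1, 149160)) = Mul(-317080, Rational(-1, 149160)) = Rational(7927, 3729)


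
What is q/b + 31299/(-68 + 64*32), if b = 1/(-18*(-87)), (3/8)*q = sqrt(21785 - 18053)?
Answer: 10433/660 + 8352*sqrt(933) ≈ 2.5513e+5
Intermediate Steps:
q = 16*sqrt(933)/3 (q = 8*sqrt(21785 - 18053)/3 = 8*sqrt(3732)/3 = 8*(2*sqrt(933))/3 = 16*sqrt(933)/3 ≈ 162.91)
b = 1/1566 ≈ 0.00063857
q/b + 31299/(-68 + 64*32) = (16*sqrt(933)/3)/(1/1566) + 31299/(-68 + 64*32) = (16*sqrt(933)/3)*1566 + 31299/(-68 + 2048) = 8352*sqrt(933) + 31299/1980 = 8352*sqrt(933) + 31299*(1/1980) = 8352*sqrt(933) + 10433/660 = 10433/660 + 8352*sqrt(933)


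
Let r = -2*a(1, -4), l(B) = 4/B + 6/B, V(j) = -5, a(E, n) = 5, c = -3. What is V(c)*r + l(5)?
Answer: 52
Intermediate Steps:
l(B) = 10/B
r = -10 (r = -2*5 = -10)
V(c)*r + l(5) = -5*(-10) + 10/5 = 50 + 10*(⅕) = 50 + 2 = 52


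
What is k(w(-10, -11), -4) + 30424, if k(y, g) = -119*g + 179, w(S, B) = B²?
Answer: 31079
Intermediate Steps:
k(y, g) = 179 - 119*g
k(w(-10, -11), -4) + 30424 = (179 - 119*(-4)) + 30424 = (179 + 476) + 30424 = 655 + 30424 = 31079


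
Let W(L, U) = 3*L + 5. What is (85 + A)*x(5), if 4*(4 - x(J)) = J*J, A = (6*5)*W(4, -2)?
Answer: -5355/4 ≈ -1338.8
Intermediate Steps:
W(L, U) = 5 + 3*L
A = 510 (A = (6*5)*(5 + 3*4) = 30*(5 + 12) = 30*17 = 510)
x(J) = 4 - J²/4 (x(J) = 4 - J*J/4 = 4 - J²/4)
(85 + A)*x(5) = (85 + 510)*(4 - ¼*5²) = 595*(4 - ¼*25) = 595*(4 - 25/4) = 595*(-9/4) = -5355/4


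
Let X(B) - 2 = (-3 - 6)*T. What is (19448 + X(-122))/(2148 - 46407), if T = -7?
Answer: -19513/44259 ≈ -0.44088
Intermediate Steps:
X(B) = 65 (X(B) = 2 + (-3 - 6)*(-7) = 2 - 9*(-7) = 2 + 63 = 65)
(19448 + X(-122))/(2148 - 46407) = (19448 + 65)/(2148 - 46407) = 19513/(-44259) = 19513*(-1/44259) = -19513/44259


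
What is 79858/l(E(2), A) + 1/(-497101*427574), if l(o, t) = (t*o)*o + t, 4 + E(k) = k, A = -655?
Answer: -16973615298180967/696092941239850 ≈ -24.384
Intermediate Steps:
E(k) = -4 + k
l(o, t) = t + t*o² (l(o, t) = (o*t)*o + t = t*o² + t = t + t*o²)
79858/l(E(2), A) + 1/(-497101*427574) = 79858/((-655*(1 + (-4 + 2)²))) + 1/(-497101*427574) = 79858/((-655*(1 + (-2)²))) - 1/497101*1/427574 = 79858/((-655*(1 + 4))) - 1/212547462974 = 79858/((-655*5)) - 1/212547462974 = 79858/(-3275) - 1/212547462974 = 79858*(-1/3275) - 1/212547462974 = -79858/3275 - 1/212547462974 = -16973615298180967/696092941239850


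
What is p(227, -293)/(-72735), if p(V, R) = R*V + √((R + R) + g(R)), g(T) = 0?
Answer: 66511/72735 - I*√586/72735 ≈ 0.91443 - 0.00033282*I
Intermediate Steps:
p(V, R) = R*V + √2*√R (p(V, R) = R*V + √((R + R) + 0) = R*V + √(2*R + 0) = R*V + √(2*R) = R*V + √2*√R)
p(227, -293)/(-72735) = (-293*227 + √2*√(-293))/(-72735) = (-66511 + √2*(I*√293))*(-1/72735) = (-66511 + I*√586)*(-1/72735) = 66511/72735 - I*√586/72735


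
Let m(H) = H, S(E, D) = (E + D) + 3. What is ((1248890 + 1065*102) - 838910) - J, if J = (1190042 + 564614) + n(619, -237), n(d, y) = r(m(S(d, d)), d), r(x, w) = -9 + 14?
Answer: -1236051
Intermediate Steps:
S(E, D) = 3 + D + E (S(E, D) = (D + E) + 3 = 3 + D + E)
r(x, w) = 5
n(d, y) = 5
J = 1754661 (J = (1190042 + 564614) + 5 = 1754656 + 5 = 1754661)
((1248890 + 1065*102) - 838910) - J = ((1248890 + 1065*102) - 838910) - 1*1754661 = ((1248890 + 108630) - 838910) - 1754661 = (1357520 - 838910) - 1754661 = 518610 - 1754661 = -1236051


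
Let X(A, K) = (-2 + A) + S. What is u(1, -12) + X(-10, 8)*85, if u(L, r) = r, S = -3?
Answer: -1287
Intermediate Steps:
X(A, K) = -5 + A (X(A, K) = (-2 + A) - 3 = -5 + A)
u(1, -12) + X(-10, 8)*85 = -12 + (-5 - 10)*85 = -12 - 15*85 = -12 - 1275 = -1287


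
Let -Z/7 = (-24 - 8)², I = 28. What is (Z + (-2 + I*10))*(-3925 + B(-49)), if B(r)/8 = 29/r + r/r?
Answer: 1324016850/49 ≈ 2.7021e+7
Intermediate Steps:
B(r) = 8 + 232/r (B(r) = 8*(29/r + r/r) = 8*(29/r + 1) = 8*(1 + 29/r) = 8 + 232/r)
Z = -7168 (Z = -7*(-24 - 8)² = -7*(-32)² = -7*1024 = -7168)
(Z + (-2 + I*10))*(-3925 + B(-49)) = (-7168 + (-2 + 28*10))*(-3925 + (8 + 232/(-49))) = (-7168 + (-2 + 280))*(-3925 + (8 + 232*(-1/49))) = (-7168 + 278)*(-3925 + (8 - 232/49)) = -6890*(-3925 + 160/49) = -6890*(-192165/49) = 1324016850/49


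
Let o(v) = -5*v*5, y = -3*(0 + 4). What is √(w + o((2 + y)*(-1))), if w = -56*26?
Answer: I*√1706 ≈ 41.304*I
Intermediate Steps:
y = -12 (y = -3*4 = -12)
o(v) = -25*v
w = -1456
√(w + o((2 + y)*(-1))) = √(-1456 - 25*(2 - 12)*(-1)) = √(-1456 - (-250)*(-1)) = √(-1456 - 25*10) = √(-1456 - 250) = √(-1706) = I*√1706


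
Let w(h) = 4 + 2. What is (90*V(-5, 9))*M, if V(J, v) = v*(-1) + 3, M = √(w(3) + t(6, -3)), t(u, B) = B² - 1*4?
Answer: -540*√11 ≈ -1791.0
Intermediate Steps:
t(u, B) = -4 + B² (t(u, B) = B² - 4 = -4 + B²)
w(h) = 6
M = √11 (M = √(6 + (-4 + (-3)²)) = √(6 + (-4 + 9)) = √(6 + 5) = √11 ≈ 3.3166)
V(J, v) = 3 - v (V(J, v) = -v + 3 = 3 - v)
(90*V(-5, 9))*M = (90*(3 - 1*9))*√11 = (90*(3 - 9))*√11 = (90*(-6))*√11 = -540*√11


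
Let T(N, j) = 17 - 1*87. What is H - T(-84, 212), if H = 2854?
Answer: 2924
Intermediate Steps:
T(N, j) = -70 (T(N, j) = 17 - 87 = -70)
H - T(-84, 212) = 2854 - 1*(-70) = 2854 + 70 = 2924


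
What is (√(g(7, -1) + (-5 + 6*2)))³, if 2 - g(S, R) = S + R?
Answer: 3*√3 ≈ 5.1962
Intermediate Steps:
g(S, R) = 2 - R - S (g(S, R) = 2 - (S + R) = 2 - (R + S) = 2 + (-R - S) = 2 - R - S)
(√(g(7, -1) + (-5 + 6*2)))³ = (√((2 - 1*(-1) - 1*7) + (-5 + 6*2)))³ = (√((2 + 1 - 7) + (-5 + 12)))³ = (√(-4 + 7))³ = (√3)³ = 3*√3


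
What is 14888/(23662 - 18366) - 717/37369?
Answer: 69069055/24738278 ≈ 2.7920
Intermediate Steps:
14888/(23662 - 18366) - 717/37369 = 14888/5296 - 717*1/37369 = 14888*(1/5296) - 717/37369 = 1861/662 - 717/37369 = 69069055/24738278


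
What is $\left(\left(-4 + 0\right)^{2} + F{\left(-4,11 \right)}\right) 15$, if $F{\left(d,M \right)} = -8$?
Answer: $120$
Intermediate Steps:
$\left(\left(-4 + 0\right)^{2} + F{\left(-4,11 \right)}\right) 15 = \left(\left(-4 + 0\right)^{2} - 8\right) 15 = \left(\left(-4\right)^{2} - 8\right) 15 = \left(16 - 8\right) 15 = 8 \cdot 15 = 120$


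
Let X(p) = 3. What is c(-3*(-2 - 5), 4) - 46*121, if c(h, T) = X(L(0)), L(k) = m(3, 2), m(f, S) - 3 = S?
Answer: -5563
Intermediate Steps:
m(f, S) = 3 + S
L(k) = 5 (L(k) = 3 + 2 = 5)
c(h, T) = 3
c(-3*(-2 - 5), 4) - 46*121 = 3 - 46*121 = 3 - 5566 = -5563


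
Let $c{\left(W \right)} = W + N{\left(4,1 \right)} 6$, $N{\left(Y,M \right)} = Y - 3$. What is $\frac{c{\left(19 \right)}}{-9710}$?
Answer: $- \frac{5}{1942} \approx -0.0025747$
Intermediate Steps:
$N{\left(Y,M \right)} = -3 + Y$ ($N{\left(Y,M \right)} = Y - 3 = -3 + Y$)
$c{\left(W \right)} = 6 + W$ ($c{\left(W \right)} = W + \left(-3 + 4\right) 6 = W + 1 \cdot 6 = W + 6 = 6 + W$)
$\frac{c{\left(19 \right)}}{-9710} = \frac{6 + 19}{-9710} = 25 \left(- \frac{1}{9710}\right) = - \frac{5}{1942}$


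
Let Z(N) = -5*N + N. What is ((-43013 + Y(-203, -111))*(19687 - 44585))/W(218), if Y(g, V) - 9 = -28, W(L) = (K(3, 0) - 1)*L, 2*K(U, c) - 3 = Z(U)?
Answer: -97400976/109 ≈ -8.9359e+5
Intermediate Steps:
Z(N) = -4*N
K(U, c) = 3/2 - 2*U (K(U, c) = 3/2 + (-4*U)/2 = 3/2 - 2*U)
W(L) = -11*L/2 (W(L) = ((3/2 - 2*3) - 1)*L = ((3/2 - 6) - 1)*L = (-9/2 - 1)*L = -11*L/2)
Y(g, V) = -19 (Y(g, V) = 9 - 28 = -19)
((-43013 + Y(-203, -111))*(19687 - 44585))/W(218) = ((-43013 - 19)*(19687 - 44585))/((-11/2*218)) = -43032*(-24898)/(-1199) = 1071410736*(-1/1199) = -97400976/109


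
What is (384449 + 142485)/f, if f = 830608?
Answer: 263467/415304 ≈ 0.63440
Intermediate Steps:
(384449 + 142485)/f = (384449 + 142485)/830608 = 526934*(1/830608) = 263467/415304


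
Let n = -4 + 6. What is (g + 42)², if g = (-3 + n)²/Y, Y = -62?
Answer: 6775609/3844 ≈ 1762.6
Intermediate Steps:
n = 2
g = -1/62 (g = (-3 + 2)²/(-62) = (-1)²*(-1/62) = 1*(-1/62) = -1/62 ≈ -0.016129)
(g + 42)² = (-1/62 + 42)² = (2603/62)² = 6775609/3844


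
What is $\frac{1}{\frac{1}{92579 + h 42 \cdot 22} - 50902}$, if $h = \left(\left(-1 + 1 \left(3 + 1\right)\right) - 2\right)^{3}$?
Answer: $- \frac{93503}{4759489705} \approx -1.9646 \cdot 10^{-5}$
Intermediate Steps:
$h = 1$ ($h = \left(\left(-1 + 1 \cdot 4\right) - 2\right)^{3} = \left(\left(-1 + 4\right) - 2\right)^{3} = \left(3 - 2\right)^{3} = 1^{3} = 1$)
$\frac{1}{\frac{1}{92579 + h 42 \cdot 22} - 50902} = \frac{1}{\frac{1}{92579 + 1 \cdot 42 \cdot 22} - 50902} = \frac{1}{\frac{1}{92579 + 42 \cdot 22} - 50902} = \frac{1}{\frac{1}{92579 + 924} - 50902} = \frac{1}{\frac{1}{93503} - 50902} = \frac{1}{- \frac{4759489705}{93503}} = - \frac{93503}{4759489705}$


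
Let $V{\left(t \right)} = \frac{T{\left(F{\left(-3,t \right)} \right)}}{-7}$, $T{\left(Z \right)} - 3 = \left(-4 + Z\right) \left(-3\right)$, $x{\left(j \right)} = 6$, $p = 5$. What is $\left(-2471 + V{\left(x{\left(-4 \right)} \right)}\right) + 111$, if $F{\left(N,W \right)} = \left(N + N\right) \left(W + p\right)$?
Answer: $- \frac{16733}{7} \approx -2390.4$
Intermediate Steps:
$F{\left(N,W \right)} = 2 N \left(5 + W\right)$ ($F{\left(N,W \right)} = \left(N + N\right) \left(W + 5\right) = 2 N \left(5 + W\right)$)
$T{\left(Z \right)} = 15 - 3 Z$ ($T{\left(Z \right)} = 3 + \left(-4 + Z\right) \left(-3\right) = 3 - \left(-12 + 3 Z\right) = 15 - 3 Z$)
$V{\left(t \right)} = -15 - \frac{18 t}{7}$ ($V{\left(t \right)} = \frac{15 - 3 \cdot 2 \left(-3\right) \left(5 + t\right)}{-7} = \left(15 - 3 \left(-30 - 6 t\right)\right) \left(- \frac{1}{7}\right) = \left(15 + \left(90 + 18 t\right)\right) \left(- \frac{1}{7}\right) = \left(105 + 18 t\right) \left(- \frac{1}{7}\right) = -15 - \frac{18 t}{7}$)
$\left(-2471 + V{\left(x{\left(-4 \right)} \right)}\right) + 111 = \left(-2471 - \frac{213}{7}\right) + 111 = - \frac{17510}{7} + 111 = - \frac{16733}{7}$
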